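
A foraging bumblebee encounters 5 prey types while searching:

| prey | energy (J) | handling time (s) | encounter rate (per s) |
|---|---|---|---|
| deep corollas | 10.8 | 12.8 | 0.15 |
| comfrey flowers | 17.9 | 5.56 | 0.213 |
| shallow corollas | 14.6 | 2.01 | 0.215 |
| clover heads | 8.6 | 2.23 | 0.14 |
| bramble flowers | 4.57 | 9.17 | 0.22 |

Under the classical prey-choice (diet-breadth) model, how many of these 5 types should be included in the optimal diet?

3

E/h in descending order: shallow corollas 7.26, clover heads 3.86, comfrey flowers 3.22, deep corollas 0.844, bramble flowers 0.498 J/s. The optimal diet is the largest prefix of this list for which every included type satisfies E_i/h_i > R on the types above it.
Rate on top 1: 2.192. clover heads: 3.86 > 2.192 → include.
Rate on top 2: 2.49. comfrey flowers: 3.22 > 2.49 → include.
Rate on top 3: 2.785. deep corollas: 0.844 < 2.785 → exclude; stop.
Optimal diet: shallow corollas, clover heads, comfrey flowers — 3 of 5 types.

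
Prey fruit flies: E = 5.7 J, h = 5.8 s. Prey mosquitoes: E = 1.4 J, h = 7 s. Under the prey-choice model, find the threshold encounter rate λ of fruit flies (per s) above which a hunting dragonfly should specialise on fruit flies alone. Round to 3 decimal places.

Drop mosquitoes once their profitability E₂/h₂ falls below the rate achievable on fruit flies alone: E₂/h₂ = λE₁/(1 + λh₁).
Solve for λ: λE₁h₂ = E₂(1 + λh₁) → λ(E₁h₂ − E₂h₁) = E₂ → λ = E₂/(E₁h₂ − E₂h₁).
λ = 1.4/(5.7×7 − 1.4×5.8) = 1.4/31.78 = 0.04405 per s.

0.044 per s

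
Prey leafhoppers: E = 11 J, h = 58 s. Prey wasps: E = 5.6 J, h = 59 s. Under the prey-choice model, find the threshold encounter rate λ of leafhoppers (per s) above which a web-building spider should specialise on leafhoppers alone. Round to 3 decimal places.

At the threshold, the rate on leafhoppers alone equals the profitability of wasps: λ·11/(1 + λ·58) = 5.6/59 = 0.09492.
Rearranging, λ(11 − 0.09492×58) = 0.09492, so λ = 0.09492/5.495 = 0.01727 per s.

0.017 per s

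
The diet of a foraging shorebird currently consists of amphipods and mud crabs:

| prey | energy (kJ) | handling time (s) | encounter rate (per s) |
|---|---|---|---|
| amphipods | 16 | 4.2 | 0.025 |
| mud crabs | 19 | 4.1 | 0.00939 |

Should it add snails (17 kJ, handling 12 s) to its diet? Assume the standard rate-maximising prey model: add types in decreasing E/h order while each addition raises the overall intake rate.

Yes

Current rate: (0.025×16 + 0.00939×19)/(1 + 0.025×4.2 + 0.00939×4.1) = 0.5058 kJ/s.
snails: E/h = 17/12 = 1.417 kJ/s.
1.417 > 0.5058, so adding snails raises the average — include it.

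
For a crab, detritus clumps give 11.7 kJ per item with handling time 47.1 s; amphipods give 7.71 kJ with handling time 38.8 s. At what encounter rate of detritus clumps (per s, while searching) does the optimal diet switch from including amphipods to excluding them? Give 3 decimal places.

Drop amphipods once their profitability E₂/h₂ falls below the rate achievable on detritus clumps alone: E₂/h₂ = λE₁/(1 + λh₁).
Solve for λ: λE₁h₂ = E₂(1 + λh₁) → λ(E₁h₂ − E₂h₁) = E₂ → λ = E₂/(E₁h₂ − E₂h₁).
λ = 7.71/(11.7×38.8 − 7.71×47.1) = 7.71/90.82 = 0.08489 per s.

0.085 per s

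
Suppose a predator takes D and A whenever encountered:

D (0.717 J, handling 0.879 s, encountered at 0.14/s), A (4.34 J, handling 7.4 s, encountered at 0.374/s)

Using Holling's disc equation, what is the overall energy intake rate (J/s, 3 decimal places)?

0.443 J/s

R = (0.14×0.717 + 0.374×4.34) / (1 + 0.14×0.879 + 0.374×7.4) = 1.724/3.891 = 0.443 J/s.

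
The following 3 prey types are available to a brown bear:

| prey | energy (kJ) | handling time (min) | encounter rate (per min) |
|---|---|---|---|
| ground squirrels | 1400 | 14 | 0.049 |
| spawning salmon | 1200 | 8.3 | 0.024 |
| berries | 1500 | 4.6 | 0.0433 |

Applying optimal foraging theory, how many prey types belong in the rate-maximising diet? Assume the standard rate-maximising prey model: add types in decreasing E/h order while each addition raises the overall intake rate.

3

E/h in descending order: berries 326, spawning salmon 145, ground squirrels 100 kJ/min. The optimal diet is the largest prefix of this list for which every included type satisfies E_i/h_i > R on the types above it.
Rate on top 1: 54.16. spawning salmon: 145 > 54.16 → include.
Rate on top 2: 67.04. ground squirrels: 100 > 67.04 → include.
Optimal diet: berries, spawning salmon, ground squirrels — 3 of 3 types.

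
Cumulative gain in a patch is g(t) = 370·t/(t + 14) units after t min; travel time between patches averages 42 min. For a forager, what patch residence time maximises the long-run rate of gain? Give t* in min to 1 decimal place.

Optimal t* satisfies g'(t*) = g(t*)/(T + t*).
g'(t) = 370·14/(t + 14)². Setting 370·14/(t+14)² = 370t/[(t+14)(42+t)] gives 14(42+t) = t(t+14), so t² = 14×42 = 588.
t* = √588 = 24.25 min.

24.2 min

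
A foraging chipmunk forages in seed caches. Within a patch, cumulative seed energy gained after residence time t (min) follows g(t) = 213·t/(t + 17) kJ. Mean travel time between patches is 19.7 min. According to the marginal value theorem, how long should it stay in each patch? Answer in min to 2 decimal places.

Maximise g(t)/(T+t): set derivative to zero → g'(t)(T+t) = g(t).
g'(t) = 213·17/(t + 17)². Setting 213·17/(t+17)² = 213t/[(t+17)(19.7+t)] gives 17(19.7+t) = t(t+17), so t² = 17×19.7 = 334.9.
t* = √334.9 = 18.3 min.

18.30 min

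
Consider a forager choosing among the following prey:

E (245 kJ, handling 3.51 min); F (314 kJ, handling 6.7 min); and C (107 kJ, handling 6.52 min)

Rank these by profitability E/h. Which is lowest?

C

In descending order of E/h:
E: 245/3.51 = 69.8 kJ/min
F: 314/6.7 = 46.9 kJ/min
C: 107/6.52 = 16.4 kJ/min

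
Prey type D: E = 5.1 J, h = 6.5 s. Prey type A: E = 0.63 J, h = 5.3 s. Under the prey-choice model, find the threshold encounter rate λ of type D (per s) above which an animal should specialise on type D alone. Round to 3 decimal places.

The zero-one rule: include type A iff E₂/h₂ > λE₁/(1+λh₁). Equality gives the switch point.
λE₁h₂ = E₂ + λE₂h₁ ⇒ λ = E₂/(E₁h₂ − E₂h₁) = 0.63/(27.03 − 4.095) = 0.02747 per s.

0.027 per s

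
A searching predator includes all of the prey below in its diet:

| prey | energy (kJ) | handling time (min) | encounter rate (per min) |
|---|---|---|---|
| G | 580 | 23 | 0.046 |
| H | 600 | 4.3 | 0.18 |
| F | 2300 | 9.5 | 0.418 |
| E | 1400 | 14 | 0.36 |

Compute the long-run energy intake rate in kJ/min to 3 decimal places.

135.108 kJ/min

R = Σλ_iE_i / (1 + Σλ_ih_i)
Numerator: 0.046×580 + 0.18×600 + 0.418×2300 + 0.36×1400 = 1600
Denominator: 1 + 0.046×23 + 0.18×4.3 + 0.418×9.5 + 0.36×14 = 11.84
R = 1600/11.84 = 135.1 kJ/min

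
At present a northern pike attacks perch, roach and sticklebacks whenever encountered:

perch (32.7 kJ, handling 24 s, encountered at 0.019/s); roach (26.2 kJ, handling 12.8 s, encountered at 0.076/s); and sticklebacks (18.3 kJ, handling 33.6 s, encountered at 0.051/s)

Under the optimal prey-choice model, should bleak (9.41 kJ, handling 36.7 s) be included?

Current rate: (0.019×32.7 + 0.076×26.2 + 0.051×18.3)/(1 + 0.019×24 + 0.076×12.8 + 0.051×33.6) = 0.856 kJ/s.
bleak: E/h = 9.41/36.7 = 0.2564 kJ/s.
0.2564 < 0.856, so adding bleak would lower the average — exclude it.

No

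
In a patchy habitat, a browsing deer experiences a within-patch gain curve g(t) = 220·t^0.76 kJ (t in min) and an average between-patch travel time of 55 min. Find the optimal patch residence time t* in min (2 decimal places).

174.17 min

Maximise g(t)/(T+t): set derivative to zero → g'(t)(T+t) = g(t).
g'(t) = 0.76·220·t^-0.24. Setting 0.76·220·t^-0.24 = 220·t^0.76/(55+t) gives 0.76(55+t) = t, so 0.24·t = 0.76×55.
t* = 0.76×55/0.24 = 174.2 min.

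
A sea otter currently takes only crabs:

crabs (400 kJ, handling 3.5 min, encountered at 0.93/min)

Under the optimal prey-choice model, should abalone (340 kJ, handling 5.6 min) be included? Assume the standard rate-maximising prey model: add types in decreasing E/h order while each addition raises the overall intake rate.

Intake rate on the current diet: R = (0.93×400) / (1 + 0.93×3.5) = 372/4.255 = 87.43 kJ/min.
Profitability of abalone: 340/5.6 = 60.71 kJ/min.
Since 60.71 < R, time spent handling abalone is better spent searching.

No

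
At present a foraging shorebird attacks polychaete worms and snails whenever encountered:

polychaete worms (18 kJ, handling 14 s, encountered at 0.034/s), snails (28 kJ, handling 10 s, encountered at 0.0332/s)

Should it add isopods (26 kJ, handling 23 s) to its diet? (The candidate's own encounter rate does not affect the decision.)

Current rate: (0.034×18 + 0.0332×28)/(1 + 0.034×14 + 0.0332×10) = 0.8527 kJ/s.
Profitability of isopods: 26/23 = 1.13 kJ/s.
1.13 > 0.8527, so adding isopods raises the average — include it.

Yes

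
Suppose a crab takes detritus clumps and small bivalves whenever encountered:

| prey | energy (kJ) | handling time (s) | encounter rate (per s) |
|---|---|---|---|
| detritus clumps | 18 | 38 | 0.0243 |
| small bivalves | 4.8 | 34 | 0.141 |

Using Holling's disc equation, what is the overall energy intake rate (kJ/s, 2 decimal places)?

R = Σλ_iE_i / (1 + Σλ_ih_i)
Numerator: 0.0243×18 + 0.141×4.8 = 1.114
Denominator: 1 + 0.0243×38 + 0.141×34 = 6.717
R = 1.114/6.717 = 0.1659 kJ/s

0.17 kJ/s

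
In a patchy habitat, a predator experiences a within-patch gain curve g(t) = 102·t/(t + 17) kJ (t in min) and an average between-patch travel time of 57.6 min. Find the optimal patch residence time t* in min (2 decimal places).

By the marginal value theorem, leave when the instantaneous gain rate g'(t) equals the habitat-wide average g(t)/(T + t).
g'(t) = 102·17/(t + 17)². Setting 102·17/(t+17)² = 102t/[(t+17)(57.6+t)] gives 17(57.6+t) = t(t+17), so t² = 17×57.6 = 979.2.
t* = √979.2 = 31.29 min.

31.29 min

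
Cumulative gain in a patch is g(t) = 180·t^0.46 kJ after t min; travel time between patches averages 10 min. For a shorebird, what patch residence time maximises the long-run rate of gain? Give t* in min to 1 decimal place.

8.5 min

By the marginal value theorem, leave when the instantaneous gain rate g'(t) equals the habitat-wide average g(t)/(T + t).
g'(t) = 0.46·180·t^-0.54. Setting 0.46·180·t^-0.54 = 180·t^0.46/(10+t) gives 0.46(10+t) = t, so 0.54·t = 0.46×10.
t* = 0.46×10/0.54 = 8.519 min.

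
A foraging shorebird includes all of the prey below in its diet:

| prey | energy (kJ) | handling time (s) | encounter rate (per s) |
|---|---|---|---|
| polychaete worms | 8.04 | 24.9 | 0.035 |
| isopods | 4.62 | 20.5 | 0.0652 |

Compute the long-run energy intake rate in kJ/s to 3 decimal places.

R = (0.035×8.04 + 0.0652×4.62) / (1 + 0.035×24.9 + 0.0652×20.5) = 0.5826/3.208 = 0.1816 kJ/s.

0.182 kJ/s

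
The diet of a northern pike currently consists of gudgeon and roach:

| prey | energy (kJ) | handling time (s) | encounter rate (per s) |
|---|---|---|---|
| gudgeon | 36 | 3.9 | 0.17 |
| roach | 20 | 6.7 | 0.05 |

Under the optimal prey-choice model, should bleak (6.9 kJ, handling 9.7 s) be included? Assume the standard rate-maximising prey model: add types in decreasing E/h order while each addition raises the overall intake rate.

No

On gudgeon and roach alone, R = ΣλE/(1+Σλh) = 7.12/1.998 = 3.564 kJ/s.
bleak: E/h = 6.9/9.7 = 0.7113 kJ/s.
Since 0.7113 < R, time spent handling bleak is better spent searching.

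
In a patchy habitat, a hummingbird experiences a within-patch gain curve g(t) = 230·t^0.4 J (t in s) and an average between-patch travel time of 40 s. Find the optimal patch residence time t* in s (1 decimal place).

26.7 s

Optimal t* satisfies g'(t*) = g(t*)/(T + t*).
g'(t) = 0.4·230·t^-0.6. Setting 0.4·230·t^-0.6 = 230·t^0.4/(40+t) gives 0.4(40+t) = t, so 0.60·t = 0.4×40.
t* = 0.4×40/0.60 = 26.67 s.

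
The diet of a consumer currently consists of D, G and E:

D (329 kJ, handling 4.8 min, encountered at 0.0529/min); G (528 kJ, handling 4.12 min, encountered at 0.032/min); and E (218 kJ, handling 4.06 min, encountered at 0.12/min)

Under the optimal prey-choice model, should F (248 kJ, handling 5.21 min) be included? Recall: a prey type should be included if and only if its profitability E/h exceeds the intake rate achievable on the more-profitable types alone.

Yes

On D, G and E alone, R = ΣλE/(1+Σλh) = 60.46/1.873 = 32.28 kJ/min.
F: E/h = 248/5.21 = 47.6 kJ/min.
Since 47.6 > R, including F increases the long-run rate.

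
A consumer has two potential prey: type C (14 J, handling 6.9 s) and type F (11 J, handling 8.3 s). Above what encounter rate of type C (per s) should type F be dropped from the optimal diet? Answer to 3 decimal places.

Drop type F once their profitability E₂/h₂ falls below the rate achievable on type C alone: E₂/h₂ = λE₁/(1 + λh₁).
Solve for λ: λE₁h₂ = E₂(1 + λh₁) → λ(E₁h₂ − E₂h₁) = E₂ → λ = E₂/(E₁h₂ − E₂h₁).
λ = 11/(14×8.3 − 11×6.9) = 11/40.3 = 0.273 per s.

0.273 per s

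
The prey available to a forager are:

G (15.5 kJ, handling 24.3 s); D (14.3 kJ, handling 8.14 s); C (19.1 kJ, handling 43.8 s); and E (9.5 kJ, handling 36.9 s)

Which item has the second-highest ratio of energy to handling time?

In descending order of E/h:
D: 14.3/8.14 = 1.76 kJ/s
G: 15.5/24.3 = 0.638 kJ/s
C: 19.1/43.8 = 0.436 kJ/s
E: 9.5/36.9 = 0.257 kJ/s

G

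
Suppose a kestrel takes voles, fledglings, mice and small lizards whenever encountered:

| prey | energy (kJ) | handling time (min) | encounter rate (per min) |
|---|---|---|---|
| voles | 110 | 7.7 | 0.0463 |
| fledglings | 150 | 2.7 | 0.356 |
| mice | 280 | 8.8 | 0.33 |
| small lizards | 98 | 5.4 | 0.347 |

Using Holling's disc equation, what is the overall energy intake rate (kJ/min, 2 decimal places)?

R = (0.0463×110 + 0.356×150 + 0.33×280 + 0.347×98) / (1 + 0.0463×7.7 + 0.356×2.7 + 0.33×8.8 + 0.347×5.4) = 184.9/7.096 = 26.06 kJ/min.

26.06 kJ/min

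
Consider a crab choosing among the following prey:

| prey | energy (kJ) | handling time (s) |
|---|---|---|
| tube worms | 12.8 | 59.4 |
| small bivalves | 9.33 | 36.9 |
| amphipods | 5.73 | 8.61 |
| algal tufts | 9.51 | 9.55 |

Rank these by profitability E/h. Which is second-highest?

amphipods

Profitability E/h (kJ/s): tube worms = 12.8/59.4 = 0.215, small bivalves = 9.33/36.9 = 0.253, amphipods = 5.73/8.61 = 0.666, algal tufts = 9.51/9.55 = 0.996.
Ranked: algal tufts > amphipods > small bivalves > tube worms.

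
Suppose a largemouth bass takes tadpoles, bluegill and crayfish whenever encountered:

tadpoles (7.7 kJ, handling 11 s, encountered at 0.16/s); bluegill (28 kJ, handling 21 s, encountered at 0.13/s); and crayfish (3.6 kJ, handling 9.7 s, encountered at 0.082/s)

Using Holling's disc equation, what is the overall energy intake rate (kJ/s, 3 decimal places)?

R = (0.16×7.7 + 0.13×28 + 0.082×3.6) / (1 + 0.16×11 + 0.13×21 + 0.082×9.7) = 5.167/6.285 = 0.8221 kJ/s.

0.822 kJ/s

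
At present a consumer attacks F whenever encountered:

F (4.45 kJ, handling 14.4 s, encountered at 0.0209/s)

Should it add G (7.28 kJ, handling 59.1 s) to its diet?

On F alone, R = ΣλE/(1+Σλh) = 0.093/1.301 = 0.07149 kJ/s.
G: E/h = 7.28/59.1 = 0.1232 kJ/s.
0.1232 > 0.07149, so adding G raises the average — include it.

Yes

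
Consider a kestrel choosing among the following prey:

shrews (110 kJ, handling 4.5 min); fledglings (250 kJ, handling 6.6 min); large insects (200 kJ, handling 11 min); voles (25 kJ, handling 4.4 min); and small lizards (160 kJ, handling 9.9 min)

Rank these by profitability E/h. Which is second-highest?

In descending order of E/h:
fledglings: 250/6.6 = 37.9 kJ/min
shrews: 110/4.5 = 24.4 kJ/min
large insects: 200/11 = 18.2 kJ/min
small lizards: 160/9.9 = 16.2 kJ/min
voles: 25/4.4 = 5.68 kJ/min

shrews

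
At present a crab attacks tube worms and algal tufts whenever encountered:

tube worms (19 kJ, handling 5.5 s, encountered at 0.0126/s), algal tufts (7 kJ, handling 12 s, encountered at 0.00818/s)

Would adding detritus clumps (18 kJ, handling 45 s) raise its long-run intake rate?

Yes

Current rate: (0.0126×19 + 0.00818×7)/(1 + 0.0126×5.5 + 0.00818×12) = 0.2541 kJ/s.
detritus clumps: E/h = 18/45 = 0.4 kJ/s.
Since 0.4 > R, including detritus clumps increases the long-run rate.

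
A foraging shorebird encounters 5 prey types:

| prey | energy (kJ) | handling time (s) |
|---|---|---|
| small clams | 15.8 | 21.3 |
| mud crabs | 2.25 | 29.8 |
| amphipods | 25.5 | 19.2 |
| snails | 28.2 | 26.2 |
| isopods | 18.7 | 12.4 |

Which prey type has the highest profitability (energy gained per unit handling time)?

isopods

Profitability E/h (kJ/s): small clams = 15.8/21.3 = 0.742, mud crabs = 2.25/29.8 = 0.0755, amphipods = 25.5/19.2 = 1.33, snails = 28.2/26.2 = 1.08, isopods = 18.7/12.4 = 1.51.
Ranked: isopods > amphipods > snails > small clams > mud crabs.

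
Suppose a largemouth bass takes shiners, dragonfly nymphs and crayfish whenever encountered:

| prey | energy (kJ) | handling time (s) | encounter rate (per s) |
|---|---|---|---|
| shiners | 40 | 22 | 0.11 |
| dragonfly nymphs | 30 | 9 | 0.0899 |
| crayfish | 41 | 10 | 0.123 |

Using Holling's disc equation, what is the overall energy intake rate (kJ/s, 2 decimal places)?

R = (0.11×40 + 0.0899×30 + 0.123×41) / (1 + 0.11×22 + 0.0899×9 + 0.123×10) = 12.14/5.459 = 2.224 kJ/s.

2.22 kJ/s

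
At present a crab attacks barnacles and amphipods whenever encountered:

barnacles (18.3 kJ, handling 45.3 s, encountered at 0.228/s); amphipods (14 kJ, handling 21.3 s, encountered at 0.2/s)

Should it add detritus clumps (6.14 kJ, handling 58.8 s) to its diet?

No

On barnacles and amphipods alone, R = ΣλE/(1+Σλh) = 6.972/15.59 = 0.4473 kJ/s.
Profitability of detritus clumps: 6.14/58.8 = 0.1044 kJ/s.
0.1044 < 0.4473, so adding detritus clumps would lower the average — exclude it.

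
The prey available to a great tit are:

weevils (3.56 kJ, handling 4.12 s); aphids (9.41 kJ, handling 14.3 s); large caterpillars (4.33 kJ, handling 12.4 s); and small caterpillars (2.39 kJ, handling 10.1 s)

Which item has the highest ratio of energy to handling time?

In descending order of E/h:
weevils: 3.56/4.12 = 0.864 kJ/s
aphids: 9.41/14.3 = 0.658 kJ/s
large caterpillars: 4.33/12.4 = 0.349 kJ/s
small caterpillars: 2.39/10.1 = 0.237 kJ/s

weevils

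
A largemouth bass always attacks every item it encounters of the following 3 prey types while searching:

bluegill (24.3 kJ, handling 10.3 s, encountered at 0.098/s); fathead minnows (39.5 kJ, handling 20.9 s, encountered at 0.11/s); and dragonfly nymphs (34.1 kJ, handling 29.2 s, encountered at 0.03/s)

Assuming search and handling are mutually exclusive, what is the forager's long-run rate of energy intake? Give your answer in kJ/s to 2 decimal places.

R = Σλ_iE_i / (1 + Σλ_ih_i)
Numerator: 0.098×24.3 + 0.11×39.5 + 0.03×34.1 = 7.749
Denominator: 1 + 0.098×10.3 + 0.11×20.9 + 0.03×29.2 = 5.184
R = 7.749/5.184 = 1.495 kJ/s

1.49 kJ/s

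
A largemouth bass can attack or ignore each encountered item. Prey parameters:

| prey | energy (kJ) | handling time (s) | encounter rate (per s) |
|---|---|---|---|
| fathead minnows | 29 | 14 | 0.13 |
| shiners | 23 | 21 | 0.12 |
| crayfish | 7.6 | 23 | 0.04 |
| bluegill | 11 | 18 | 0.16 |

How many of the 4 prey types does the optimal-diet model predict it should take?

E/h in descending order: fathead minnows 2.07, shiners 1.1, bluegill 0.611, crayfish 0.33 kJ/s. The optimal diet is the largest prefix of this list for which every included type satisfies E_i/h_i > R on the types above it.
Rate on top 1: 1.337. shiners: 1.1 < 1.337 → exclude; stop.
Optimal diet: fathead minnows — 1 of 4 types.

1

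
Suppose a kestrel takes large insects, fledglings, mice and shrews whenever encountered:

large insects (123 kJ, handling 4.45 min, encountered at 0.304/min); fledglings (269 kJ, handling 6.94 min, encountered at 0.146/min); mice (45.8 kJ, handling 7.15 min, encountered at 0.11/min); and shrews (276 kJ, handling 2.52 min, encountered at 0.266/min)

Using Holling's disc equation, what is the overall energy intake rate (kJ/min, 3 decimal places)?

Energy encountered per unit search time: 0.304×123 + 0.146×269 + 0.11×45.8 + 0.266×276 = 155.1 kJ/min.
Handling time per unit search time: 0.304×4.45 + 0.146×6.94 + 0.11×7.15 + 0.266×2.52 = 3.823.
Rate = 155.1/(1 + 3.823) = 32.16 kJ/min.

32.163 kJ/min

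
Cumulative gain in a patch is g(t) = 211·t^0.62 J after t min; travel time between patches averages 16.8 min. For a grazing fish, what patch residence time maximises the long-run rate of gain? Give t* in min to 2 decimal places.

Maximise g(t)/(T+t): set derivative to zero → g'(t)(T+t) = g(t).
g'(t) = 0.62·211·t^-0.38. Setting 0.62·211·t^-0.38 = 211·t^0.62/(16.8+t) gives 0.62(16.8+t) = t, so 0.38·t = 0.62×16.8.
t* = 0.62×16.8/0.38 = 27.41 min.

27.41 min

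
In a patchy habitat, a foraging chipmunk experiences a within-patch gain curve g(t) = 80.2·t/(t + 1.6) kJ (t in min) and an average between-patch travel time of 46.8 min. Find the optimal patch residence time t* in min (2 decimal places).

8.65 min

By the marginal value theorem, leave when the instantaneous gain rate g'(t) equals the habitat-wide average g(t)/(T + t).
g'(t) = 80.2·1.6/(t + 1.6)². Setting 80.2·1.6/(t+1.6)² = 80.2t/[(t+1.6)(46.8+t)] gives 1.6(46.8+t) = t(t+1.6), so t² = 1.6×46.8 = 74.88.
t* = √74.88 = 8.653 min.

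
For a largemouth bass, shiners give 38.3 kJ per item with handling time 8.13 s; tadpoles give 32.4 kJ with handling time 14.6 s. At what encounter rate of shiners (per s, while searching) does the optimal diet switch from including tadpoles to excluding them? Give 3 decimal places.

0.110 per s

The zero-one rule: include tadpoles iff E₂/h₂ > λE₁/(1+λh₁). Equality gives the switch point.
λE₁h₂ = E₂ + λE₂h₁ ⇒ λ = E₂/(E₁h₂ − E₂h₁) = 32.4/(559.2 − 263.4) = 0.1095 per s.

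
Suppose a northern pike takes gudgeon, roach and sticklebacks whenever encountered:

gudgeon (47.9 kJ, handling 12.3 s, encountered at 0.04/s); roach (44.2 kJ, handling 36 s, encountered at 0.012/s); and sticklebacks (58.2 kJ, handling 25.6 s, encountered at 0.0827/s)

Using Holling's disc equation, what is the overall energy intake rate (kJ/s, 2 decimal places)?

R = Σλ_iE_i / (1 + Σλ_ih_i)
Numerator: 0.04×47.9 + 0.012×44.2 + 0.0827×58.2 = 7.26
Denominator: 1 + 0.04×12.3 + 0.012×36 + 0.0827×25.6 = 4.041
R = 7.26/4.041 = 1.796 kJ/s

1.80 kJ/s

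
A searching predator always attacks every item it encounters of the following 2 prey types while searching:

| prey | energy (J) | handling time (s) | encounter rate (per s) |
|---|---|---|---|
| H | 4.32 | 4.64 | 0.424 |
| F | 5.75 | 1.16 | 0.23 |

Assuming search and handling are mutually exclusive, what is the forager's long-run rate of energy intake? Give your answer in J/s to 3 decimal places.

R = (0.424×4.32 + 0.23×5.75) / (1 + 0.424×4.64 + 0.23×1.16) = 3.154/3.234 = 0.9753 J/s.

0.975 J/s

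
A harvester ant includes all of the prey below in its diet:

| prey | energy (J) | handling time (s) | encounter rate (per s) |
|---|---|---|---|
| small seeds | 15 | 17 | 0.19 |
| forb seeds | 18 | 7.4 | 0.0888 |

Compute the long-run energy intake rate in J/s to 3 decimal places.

0.910 J/s

R = (0.19×15 + 0.0888×18) / (1 + 0.19×17 + 0.0888×7.4) = 4.448/4.887 = 0.9102 J/s.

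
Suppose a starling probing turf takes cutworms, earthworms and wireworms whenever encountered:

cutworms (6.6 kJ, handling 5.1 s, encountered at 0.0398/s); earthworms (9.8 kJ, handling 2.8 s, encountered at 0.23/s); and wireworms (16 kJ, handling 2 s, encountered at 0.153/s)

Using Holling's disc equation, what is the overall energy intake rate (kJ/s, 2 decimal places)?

R = Σλ_iE_i / (1 + Σλ_ih_i)
Numerator: 0.0398×6.6 + 0.23×9.8 + 0.153×16 = 4.965
Denominator: 1 + 0.0398×5.1 + 0.23×2.8 + 0.153×2 = 2.153
R = 4.965/2.153 = 2.306 kJ/s

2.31 kJ/s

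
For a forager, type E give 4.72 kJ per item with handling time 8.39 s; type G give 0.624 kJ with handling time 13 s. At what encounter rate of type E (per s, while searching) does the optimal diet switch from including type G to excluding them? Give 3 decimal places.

0.011 per s

At the threshold, the rate on type E alone equals the profitability of type G: λ·4.72/(1 + λ·8.39) = 0.624/13 = 0.048.
Rearranging, λ(4.72 − 0.048×8.39) = 0.048, so λ = 0.048/4.317 = 0.01112 per s.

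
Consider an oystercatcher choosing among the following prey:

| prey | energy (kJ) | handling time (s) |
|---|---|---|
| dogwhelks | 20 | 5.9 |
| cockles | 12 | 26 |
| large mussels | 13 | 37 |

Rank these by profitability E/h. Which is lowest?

large mussels

Profitability E/h (kJ/s): dogwhelks = 20/5.9 = 3.39, cockles = 12/26 = 0.462, large mussels = 13/37 = 0.351.
Ranked: dogwhelks > cockles > large mussels.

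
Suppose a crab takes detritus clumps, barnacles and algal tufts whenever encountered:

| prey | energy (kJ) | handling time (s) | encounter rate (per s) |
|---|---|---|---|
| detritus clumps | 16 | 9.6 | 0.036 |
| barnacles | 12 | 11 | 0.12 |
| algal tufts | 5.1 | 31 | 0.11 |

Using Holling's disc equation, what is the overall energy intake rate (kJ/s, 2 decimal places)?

R = Σλ_iE_i / (1 + Σλ_ih_i)
Numerator: 0.036×16 + 0.12×12 + 0.11×5.1 = 2.577
Denominator: 1 + 0.036×9.6 + 0.12×11 + 0.11×31 = 6.076
R = 2.577/6.076 = 0.4242 kJ/s

0.42 kJ/s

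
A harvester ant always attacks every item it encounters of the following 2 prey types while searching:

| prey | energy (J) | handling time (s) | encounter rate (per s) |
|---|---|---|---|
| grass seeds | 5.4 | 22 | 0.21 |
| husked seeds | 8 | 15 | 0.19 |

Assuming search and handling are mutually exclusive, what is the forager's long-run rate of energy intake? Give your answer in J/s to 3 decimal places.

R = (0.21×5.4 + 0.19×8) / (1 + 0.21×22 + 0.19×15) = 2.654/8.47 = 0.3133 J/s.

0.313 J/s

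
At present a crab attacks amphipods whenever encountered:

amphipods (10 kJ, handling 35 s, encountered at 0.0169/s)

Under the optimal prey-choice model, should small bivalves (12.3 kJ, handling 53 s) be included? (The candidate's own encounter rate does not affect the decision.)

Intake rate on the current diet: R = (0.0169×10) / (1 + 0.0169×35) = 0.169/1.591 = 0.1062 kJ/s.
Profitability of small bivalves: 12.3/53 = 0.2321 kJ/s.
Since 0.2321 > R, including small bivalves increases the long-run rate.

Yes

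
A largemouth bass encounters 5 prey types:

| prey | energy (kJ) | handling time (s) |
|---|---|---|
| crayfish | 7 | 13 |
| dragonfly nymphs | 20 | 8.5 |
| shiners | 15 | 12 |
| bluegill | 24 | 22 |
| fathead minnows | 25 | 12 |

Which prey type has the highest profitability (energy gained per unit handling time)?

In descending order of E/h:
dragonfly nymphs: 20/8.5 = 2.35 kJ/s
fathead minnows: 25/12 = 2.08 kJ/s
shiners: 15/12 = 1.25 kJ/s
bluegill: 24/22 = 1.09 kJ/s
crayfish: 7/13 = 0.538 kJ/s

dragonfly nymphs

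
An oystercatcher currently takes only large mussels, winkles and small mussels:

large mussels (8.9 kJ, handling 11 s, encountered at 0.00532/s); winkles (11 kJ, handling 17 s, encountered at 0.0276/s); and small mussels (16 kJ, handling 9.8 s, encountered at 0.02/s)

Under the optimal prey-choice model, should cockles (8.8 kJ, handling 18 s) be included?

Yes

On large mussels, winkles and small mussels alone, R = ΣλE/(1+Σλh) = 0.6709/1.724 = 0.3892 kJ/s.
Profitability of cockles: 8.8/18 = 0.4889 kJ/s.
Since 0.4889 > R, including cockles increases the long-run rate.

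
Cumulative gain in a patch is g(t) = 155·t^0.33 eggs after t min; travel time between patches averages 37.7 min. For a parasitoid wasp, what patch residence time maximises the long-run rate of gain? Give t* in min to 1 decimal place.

18.6 min

Optimal t* satisfies g'(t*) = g(t*)/(T + t*).
g'(t) = 0.33·155·t^-0.67. Setting 0.33·155·t^-0.67 = 155·t^0.33/(37.7+t) gives 0.33(37.7+t) = t, so 0.67·t = 0.33×37.7.
t* = 0.33×37.7/0.67 = 18.57 min.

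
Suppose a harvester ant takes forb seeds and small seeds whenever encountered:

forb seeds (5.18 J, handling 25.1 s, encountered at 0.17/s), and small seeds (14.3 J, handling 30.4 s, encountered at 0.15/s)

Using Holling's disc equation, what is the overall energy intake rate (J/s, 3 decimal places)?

0.308 J/s

Energy encountered per unit search time: 0.17×5.18 + 0.15×14.3 = 3.026 J/s.
Handling time per unit search time: 0.17×25.1 + 0.15×30.4 = 8.827.
Rate = 3.026/(1 + 8.827) = 0.3079 J/s.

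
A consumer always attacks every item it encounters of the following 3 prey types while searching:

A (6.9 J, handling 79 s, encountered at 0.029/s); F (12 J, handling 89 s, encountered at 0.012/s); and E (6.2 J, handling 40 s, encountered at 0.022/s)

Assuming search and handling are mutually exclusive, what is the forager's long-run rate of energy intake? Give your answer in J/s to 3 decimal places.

R = (0.029×6.9 + 0.012×12 + 0.022×6.2) / (1 + 0.029×79 + 0.012×89 + 0.022×40) = 0.4805/5.239 = 0.09172 J/s.

0.092 J/s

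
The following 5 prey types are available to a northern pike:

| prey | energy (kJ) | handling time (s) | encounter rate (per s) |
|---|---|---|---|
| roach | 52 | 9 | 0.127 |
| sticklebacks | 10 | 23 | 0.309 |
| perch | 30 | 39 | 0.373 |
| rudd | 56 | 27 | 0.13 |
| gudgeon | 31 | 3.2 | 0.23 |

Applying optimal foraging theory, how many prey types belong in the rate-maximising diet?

Profitabilities (E/h, kJ/s): gudgeon 9.69, roach 5.78, rudd 2.07, perch 0.769, sticklebacks 0.435. Add prey in this order while the next type's profitability exceeds the intake rate on those already taken.
Rate on top 1: 4.107. roach: 5.78 > 4.107 → include.
Rate on top 2: 4.77. rudd: 2.07 < 4.77 → exclude; stop.
Optimal diet: gudgeon, roach — 2 of 5 types.

2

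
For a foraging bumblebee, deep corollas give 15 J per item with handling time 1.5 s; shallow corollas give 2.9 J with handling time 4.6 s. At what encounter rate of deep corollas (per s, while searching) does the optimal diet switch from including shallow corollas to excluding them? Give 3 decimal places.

At the threshold, the rate on deep corollas alone equals the profitability of shallow corollas: λ·15/(1 + λ·1.5) = 2.9/4.6 = 0.6304.
Rearranging, λ(15 − 0.6304×1.5) = 0.6304, so λ = 0.6304/14.05 = 0.04486 per s.

0.045 per s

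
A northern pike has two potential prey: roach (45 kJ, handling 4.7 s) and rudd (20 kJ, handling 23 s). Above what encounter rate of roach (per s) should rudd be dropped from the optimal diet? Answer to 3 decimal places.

0.021 per s

At the threshold, the rate on roach alone equals the profitability of rudd: λ·45/(1 + λ·4.7) = 20/23 = 0.8696.
Rearranging, λ(45 − 0.8696×4.7) = 0.8696, so λ = 0.8696/40.91 = 0.02125 per s.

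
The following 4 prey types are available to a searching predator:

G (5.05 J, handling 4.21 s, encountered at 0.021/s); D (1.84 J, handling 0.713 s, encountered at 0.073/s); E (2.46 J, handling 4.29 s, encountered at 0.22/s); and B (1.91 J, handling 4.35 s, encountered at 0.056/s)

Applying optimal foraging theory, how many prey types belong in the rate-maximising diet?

E/h in descending order: D 2.58, G 1.2, E 0.573, B 0.439 J/s. The optimal diet is the largest prefix of this list for which every included type satisfies E_i/h_i > R on the types above it.
Rate on top 1: 0.1277. G: 1.2 > 0.1277 → include.
Rate on top 2: 0.2108. E: 0.573 > 0.2108 → include.
Rate on top 3: 0.375. B: 0.439 > 0.375 → include.
Optimal diet: D, G, E, B — 4 of 4 types.

4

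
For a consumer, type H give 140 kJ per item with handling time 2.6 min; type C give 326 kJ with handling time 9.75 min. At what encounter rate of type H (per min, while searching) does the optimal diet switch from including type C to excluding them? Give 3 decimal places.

The zero-one rule: include type C iff E₂/h₂ > λE₁/(1+λh₁). Equality gives the switch point.
λE₁h₂ = E₂ + λE₂h₁ ⇒ λ = E₂/(E₁h₂ − E₂h₁) = 326/(1365 − 847.6) = 0.6301 per min.

0.630 per min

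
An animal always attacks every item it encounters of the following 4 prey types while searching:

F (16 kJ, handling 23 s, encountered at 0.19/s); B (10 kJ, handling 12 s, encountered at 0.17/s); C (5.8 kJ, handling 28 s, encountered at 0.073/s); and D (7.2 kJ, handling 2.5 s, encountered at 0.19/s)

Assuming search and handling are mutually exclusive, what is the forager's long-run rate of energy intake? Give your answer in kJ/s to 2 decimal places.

0.66 kJ/s

R = (0.19×16 + 0.17×10 + 0.073×5.8 + 0.19×7.2) / (1 + 0.19×23 + 0.17×12 + 0.073×28 + 0.19×2.5) = 6.531/9.929 = 0.6578 kJ/s.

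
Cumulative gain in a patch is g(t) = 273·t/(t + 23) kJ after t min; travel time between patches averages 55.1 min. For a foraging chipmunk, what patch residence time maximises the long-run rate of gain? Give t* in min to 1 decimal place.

Maximise g(t)/(T+t): set derivative to zero → g'(t)(T+t) = g(t).
g'(t) = 273·23/(t + 23)². Setting 273·23/(t+23)² = 273t/[(t+23)(55.1+t)] gives 23(55.1+t) = t(t+23), so t² = 23×55.1 = 1267.
t* = √1267 = 35.6 min.

35.6 min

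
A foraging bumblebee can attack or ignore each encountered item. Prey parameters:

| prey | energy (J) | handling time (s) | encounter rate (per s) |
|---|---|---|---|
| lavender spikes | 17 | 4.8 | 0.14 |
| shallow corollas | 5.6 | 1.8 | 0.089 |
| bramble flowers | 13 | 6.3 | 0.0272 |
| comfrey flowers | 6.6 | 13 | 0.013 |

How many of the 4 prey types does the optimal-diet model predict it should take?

E/h in descending order: lavender spikes 3.54, shallow corollas 3.11, bramble flowers 2.06, comfrey flowers 0.508 J/s. The optimal diet is the largest prefix of this list for which every included type satisfies E_i/h_i > R on the types above it.
Rate on top 1: 1.423. shallow corollas: 3.11 > 1.423 → include.
Rate on top 2: 1.571. bramble flowers: 2.06 > 1.571 → include.
Rate on top 3: 1.613. comfrey flowers: 0.508 < 1.613 → exclude; stop.
Optimal diet: lavender spikes, shallow corollas, bramble flowers — 3 of 4 types.

3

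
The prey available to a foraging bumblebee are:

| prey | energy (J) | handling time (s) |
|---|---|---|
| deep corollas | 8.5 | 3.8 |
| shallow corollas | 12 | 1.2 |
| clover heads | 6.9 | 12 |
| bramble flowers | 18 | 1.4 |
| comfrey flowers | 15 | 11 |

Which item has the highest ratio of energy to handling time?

bramble flowers

Profitability E/h (J/s): deep corollas = 8.5/3.8 = 2.24, shallow corollas = 12/1.2 = 10, clover heads = 6.9/12 = 0.575, bramble flowers = 18/1.4 = 12.9, comfrey flowers = 15/11 = 1.36.
Ranked: bramble flowers > shallow corollas > deep corollas > comfrey flowers > clover heads.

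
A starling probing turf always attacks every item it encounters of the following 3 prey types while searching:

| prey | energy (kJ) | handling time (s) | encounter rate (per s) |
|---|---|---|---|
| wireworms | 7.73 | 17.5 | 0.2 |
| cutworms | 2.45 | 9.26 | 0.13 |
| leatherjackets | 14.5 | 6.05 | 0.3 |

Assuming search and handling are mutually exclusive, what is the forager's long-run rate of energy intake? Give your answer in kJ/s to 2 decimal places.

0.83 kJ/s

R = Σλ_iE_i / (1 + Σλ_ih_i)
Numerator: 0.2×7.73 + 0.13×2.45 + 0.3×14.5 = 6.215
Denominator: 1 + 0.2×17.5 + 0.13×9.26 + 0.3×6.05 = 7.519
R = 6.215/7.519 = 0.8265 kJ/s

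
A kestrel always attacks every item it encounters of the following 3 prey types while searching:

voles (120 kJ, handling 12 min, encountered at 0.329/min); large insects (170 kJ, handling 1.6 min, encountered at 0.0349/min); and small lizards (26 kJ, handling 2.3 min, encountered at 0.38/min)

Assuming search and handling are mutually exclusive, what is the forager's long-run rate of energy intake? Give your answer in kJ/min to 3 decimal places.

9.407 kJ/min

Energy encountered per unit search time: 0.329×120 + 0.0349×170 + 0.38×26 = 55.29 kJ/min.
Handling time per unit search time: 0.329×12 + 0.0349×1.6 + 0.38×2.3 = 4.878.
Rate = 55.29/(1 + 4.878) = 9.407 kJ/min.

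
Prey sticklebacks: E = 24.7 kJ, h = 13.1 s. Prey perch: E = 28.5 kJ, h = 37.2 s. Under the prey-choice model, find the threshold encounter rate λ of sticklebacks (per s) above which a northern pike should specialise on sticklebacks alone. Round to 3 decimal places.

The zero-one rule: include perch iff E₂/h₂ > λE₁/(1+λh₁). Equality gives the switch point.
λE₁h₂ = E₂ + λE₂h₁ ⇒ λ = E₂/(E₁h₂ − E₂h₁) = 28.5/(918.8 − 373.3) = 0.05225 per s.

0.052 per s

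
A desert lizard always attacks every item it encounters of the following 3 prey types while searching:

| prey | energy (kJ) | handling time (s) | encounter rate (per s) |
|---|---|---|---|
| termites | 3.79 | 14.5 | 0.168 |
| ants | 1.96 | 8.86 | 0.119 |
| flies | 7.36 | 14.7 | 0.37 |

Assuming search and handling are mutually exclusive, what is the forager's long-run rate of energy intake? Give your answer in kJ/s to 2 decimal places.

Energy encountered per unit search time: 0.168×3.79 + 0.119×1.96 + 0.37×7.36 = 3.593 kJ/s.
Handling time per unit search time: 0.168×14.5 + 0.119×8.86 + 0.37×14.7 = 8.929.
Rate = 3.593/(1 + 8.929) = 0.3619 kJ/s.

0.36 kJ/s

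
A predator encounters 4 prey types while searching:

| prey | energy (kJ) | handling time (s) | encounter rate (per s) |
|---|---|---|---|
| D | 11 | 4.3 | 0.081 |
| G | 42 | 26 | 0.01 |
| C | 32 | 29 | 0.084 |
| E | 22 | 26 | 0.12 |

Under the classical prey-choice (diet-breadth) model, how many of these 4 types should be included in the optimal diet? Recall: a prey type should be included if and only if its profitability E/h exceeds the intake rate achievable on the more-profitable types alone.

E/h in descending order: D 2.56, G 1.62, C 1.1, E 0.846 kJ/s. The optimal diet is the largest prefix of this list for which every included type satisfies E_i/h_i > R on the types above it.
Rate on top 1: 0.6608. G: 1.62 > 0.6608 → include.
Rate on top 2: 0.8151. C: 1.1 > 0.8151 → include.
Rate on top 3: 0.9888. E: 0.846 < 0.9888 → exclude; stop.
Optimal diet: D, G, C — 3 of 4 types.

3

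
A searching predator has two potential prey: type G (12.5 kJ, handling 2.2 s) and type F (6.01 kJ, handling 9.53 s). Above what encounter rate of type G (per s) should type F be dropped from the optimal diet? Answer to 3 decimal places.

0.057 per s

The zero-one rule: include type F iff E₂/h₂ > λE₁/(1+λh₁). Equality gives the switch point.
λE₁h₂ = E₂ + λE₂h₁ ⇒ λ = E₂/(E₁h₂ − E₂h₁) = 6.01/(119.1 − 13.22) = 0.05675 per s.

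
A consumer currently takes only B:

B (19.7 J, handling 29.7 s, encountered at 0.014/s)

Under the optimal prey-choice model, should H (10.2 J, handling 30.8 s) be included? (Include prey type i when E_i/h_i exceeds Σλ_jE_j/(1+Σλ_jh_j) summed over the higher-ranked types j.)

Current rate: (0.014×19.7)/(1 + 0.014×29.7) = 0.1948 J/s.
Profitability of H: 10.2/30.8 = 0.3312 J/s.
0.3312 > 0.1948, so adding H raises the average — include it.

Yes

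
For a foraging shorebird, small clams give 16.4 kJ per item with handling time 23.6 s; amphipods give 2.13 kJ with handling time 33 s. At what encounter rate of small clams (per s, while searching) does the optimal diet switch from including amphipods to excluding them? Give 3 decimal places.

The zero-one rule: include amphipods iff E₂/h₂ > λE₁/(1+λh₁). Equality gives the switch point.
λE₁h₂ = E₂ + λE₂h₁ ⇒ λ = E₂/(E₁h₂ − E₂h₁) = 2.13/(541.2 − 50.27) = 0.004339 per s.

0.004 per s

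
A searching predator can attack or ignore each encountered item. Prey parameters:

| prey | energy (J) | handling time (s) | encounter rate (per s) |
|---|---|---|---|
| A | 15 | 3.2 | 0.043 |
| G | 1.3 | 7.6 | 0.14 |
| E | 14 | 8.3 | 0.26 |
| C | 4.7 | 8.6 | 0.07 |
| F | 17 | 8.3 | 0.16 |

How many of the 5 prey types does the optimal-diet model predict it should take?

Rank by E/h (J/s): A 4.69, F 2.05, E 1.69, C 0.547, G 0.171. Include each in turn until the next type's E/h falls below the running intake rate.
Rate on top 1: 0.567. F: 2.05 > 0.567 → include.
Rate on top 2: 1.365. E: 1.69 > 1.365 → include.
Rate on top 3: 1.515. C: 0.547 < 1.515 → exclude; stop.
Optimal diet: A, F, E — 3 of 5 types.

3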